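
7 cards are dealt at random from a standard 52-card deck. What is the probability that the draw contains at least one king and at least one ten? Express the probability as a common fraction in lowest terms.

There are C(52,7) = 133784560 possible draws.
By inclusion-exclusion on the complements, draws missing all kings or all tens: C(48,7) + C(48,7) − C(44,7) = 73629072 + 73629072 − 38320568 = 108937576.
So draws with at least one of each: 133784560 − 108937576 = 24846984, probability 24846984/133784560 = 3105873/16723070.

3105873/16723070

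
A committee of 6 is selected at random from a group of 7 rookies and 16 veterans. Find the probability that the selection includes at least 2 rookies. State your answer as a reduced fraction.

8909/14421

There are C(23,6) = 100947 ways to choose the 6.
Count the complement (fewer than 2 rookies): C(7,0)·C(16,6) + C(7,1)·C(16,5) = 8008 + 30576 = 38584.
Probability = 1 − 38584/100947 = 62363/100947 = 8909/14421.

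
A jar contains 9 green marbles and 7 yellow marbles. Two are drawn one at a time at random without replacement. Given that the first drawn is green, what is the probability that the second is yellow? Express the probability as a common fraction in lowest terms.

7/15

After removing one green, 15 remain: 8 green and 7 yellow.
So the probability the next is yellow is 7/15.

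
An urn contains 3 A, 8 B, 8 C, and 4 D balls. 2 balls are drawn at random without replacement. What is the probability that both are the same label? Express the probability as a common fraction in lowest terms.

There are C(23,2) = 253 ways to draw 2 balls.
All same label: C(3,2) + C(8,2) + C(8,2) + C(4,2) = 3 + 28 + 28 + 6 = 65.
Probability = 65/253.

65/253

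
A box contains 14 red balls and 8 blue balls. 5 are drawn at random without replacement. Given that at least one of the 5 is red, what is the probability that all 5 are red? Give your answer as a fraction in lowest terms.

Work in counts. Selections with at least one red: C(22,5) − C(8,5) = 26334 − 56 = 26278.
Of those, selections where all 5 are red: C(14,5) = 2002.
Conditional probability = 2002/26278 = 143/1877.

143/1877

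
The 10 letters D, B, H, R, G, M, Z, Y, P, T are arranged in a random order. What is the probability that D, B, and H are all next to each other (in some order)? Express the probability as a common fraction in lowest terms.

There are 10! = 3628800 arrangements.
Treat the three as one block: 8! placements × 3! orders within the block = 40320·6 = 241920.
Probability = 241920/3628800 = 1/15.

1/15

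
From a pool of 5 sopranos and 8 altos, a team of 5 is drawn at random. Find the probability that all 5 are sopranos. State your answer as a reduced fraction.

1/1287

There are C(13,5) = 1287 possible selections.
Selections with all sopranos: C(5,5) = 1.
Probability = 1/1287.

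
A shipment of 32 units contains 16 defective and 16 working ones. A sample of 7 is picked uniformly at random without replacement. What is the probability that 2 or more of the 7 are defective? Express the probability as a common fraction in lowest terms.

15511/16182

Total selections: C(32,7) = 3365856.
Count the complement (fewer than 2 defective): C(16,0)·C(16,7) + C(16,1)·C(16,6) = 11440 + 128128 = 139568.
Probability = 1 − 139568/3365856 = 3226288/3365856 = 15511/16182.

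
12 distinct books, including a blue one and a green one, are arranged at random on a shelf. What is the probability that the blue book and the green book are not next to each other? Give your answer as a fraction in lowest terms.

There are 12! = 479001600 arrangements.
Arrangements with the blue book and the green book adjacent: 2·11! = 79833600.
So not adjacent: 479001600 − 79833600 = 399168000, probability 399168000/479001600 = 5/6.

5/6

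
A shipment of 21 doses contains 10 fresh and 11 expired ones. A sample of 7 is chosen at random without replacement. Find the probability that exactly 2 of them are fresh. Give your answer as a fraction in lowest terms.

There are C(21,7) = 116280 ways to choose 7 from 21.
Selections with exactly 2 fresh: choose 2 of the 10 fresh and 5 of the 11 expired, C(10,2)·C(11,5) = 45·462 = 20790.
Probability = 20790/116280 = 231/1292.

231/1292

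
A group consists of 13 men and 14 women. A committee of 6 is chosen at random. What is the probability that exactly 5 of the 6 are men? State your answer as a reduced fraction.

7/115

There are C(27,6) = 296010 ways to choose 6 from 27.
Selections with exactly 5 men: choose 5 of the 13 men and 1 of the 14 women, C(13,5)·C(14,1) = 1287·14 = 18018.
Probability = 18018/296010 = 7/115.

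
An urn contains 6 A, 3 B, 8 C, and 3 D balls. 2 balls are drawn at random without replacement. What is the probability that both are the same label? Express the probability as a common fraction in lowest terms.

There are C(20,2) = 190 ways to draw 2 balls.
All same label: C(6,2) + C(3,2) + C(8,2) + C(3,2) = 15 + 3 + 28 + 3 = 49.
Probability = 49/190.

49/190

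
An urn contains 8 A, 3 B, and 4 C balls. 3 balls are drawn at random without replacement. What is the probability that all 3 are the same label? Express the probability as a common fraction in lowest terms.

There are C(15,3) = 455 ways to draw 3 balls.
All same label: C(8,3) + C(3,3) + C(4,3) = 56 + 1 + 4 = 61.
Probability = 61/455.

61/455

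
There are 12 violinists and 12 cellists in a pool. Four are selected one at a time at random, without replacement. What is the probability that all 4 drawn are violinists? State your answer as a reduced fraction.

15/322

Multiply the conditional probabilities at each draw: 12/24 · 11/23 · 10/22 · 9/21 = 11880/255024 = 15/322.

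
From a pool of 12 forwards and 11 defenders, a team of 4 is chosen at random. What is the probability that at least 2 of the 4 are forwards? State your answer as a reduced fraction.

17/23

There are C(23,4) = 8855 ways to choose the 4.
Count the complement (fewer than 2 forwards): C(12,0)·C(11,4) + C(12,1)·C(11,3) = 330 + 1980 = 2310.
Probability = 1 − 2310/8855 = 6545/8855 = 17/23.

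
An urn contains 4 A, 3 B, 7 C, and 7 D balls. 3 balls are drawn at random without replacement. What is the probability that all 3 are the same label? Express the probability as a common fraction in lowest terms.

15/266

There are C(21,3) = 1330 ways to draw 3 balls.
All same label: C(4,3) + C(3,3) + C(7,3) + C(7,3) = 4 + 1 + 35 + 35 = 75.
Probability = 75/1330 = 15/266.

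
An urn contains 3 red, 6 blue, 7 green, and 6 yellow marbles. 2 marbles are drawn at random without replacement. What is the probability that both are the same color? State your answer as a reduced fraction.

18/77

There are C(22,2) = 231 ways to draw 2 marbles.
All same color: C(3,2) + C(6,2) + C(7,2) + C(6,2) = 3 + 15 + 21 + 15 = 54.
Probability = 54/231 = 18/77.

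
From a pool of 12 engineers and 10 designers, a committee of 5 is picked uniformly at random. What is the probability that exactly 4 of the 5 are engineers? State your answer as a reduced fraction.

The sample space is all 5-subsets of the 22: C(22,5) = 26334.
Selections with exactly 4 engineers: choose 4 of the 12 engineers and 1 of the 10 designers, C(12,4)·C(10,1) = 495·10 = 4950.
Probability = 4950/26334 = 25/133.

25/133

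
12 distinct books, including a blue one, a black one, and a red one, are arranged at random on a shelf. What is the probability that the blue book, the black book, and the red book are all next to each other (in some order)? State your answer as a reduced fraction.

There are 12! = 479001600 arrangements.
Treat the three as one block: 10! placements × 3! orders within the block = 3628800·6 = 21772800.
Probability = 21772800/479001600 = 1/22.

1/22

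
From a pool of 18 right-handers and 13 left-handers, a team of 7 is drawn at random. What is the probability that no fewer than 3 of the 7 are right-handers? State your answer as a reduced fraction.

Total selections: C(31,7) = 2629575.
Favorable selections (no fewer than 3 right-handers): C(18,3)·C(13,4) + C(18,4)·C(13,3) + C(18,5)·C(13,2) + C(18,6)·C(13,1) + C(18,7)·C(13,0) = 583440 + 875160 + 668304 + 241332 + 31824 = 2400060.
Probability = 2400060/2629575 = 12308/13485.

12308/13485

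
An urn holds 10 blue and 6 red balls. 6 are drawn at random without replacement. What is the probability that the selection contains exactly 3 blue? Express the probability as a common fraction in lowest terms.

300/1001

The sample space is all 6-subsets of the 16: C(16,6) = 8008.
Selections with exactly 3 blue: choose 3 of the 10 blue and 3 of the 6 red, C(10,3)·C(6,3) = 120·20 = 2400.
Probability = 2400/8008 = 300/1001.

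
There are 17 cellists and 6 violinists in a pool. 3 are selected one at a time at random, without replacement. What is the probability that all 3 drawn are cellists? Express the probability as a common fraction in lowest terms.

680/1771

Multiply the conditional probabilities at each draw: 17/23 · 16/22 · 15/21 = 4080/10626 = 680/1771.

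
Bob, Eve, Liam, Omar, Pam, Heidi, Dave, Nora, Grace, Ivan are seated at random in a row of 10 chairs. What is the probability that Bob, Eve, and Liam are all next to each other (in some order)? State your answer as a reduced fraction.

1/15

There are 10! = 3628800 arrangements.
Treat the three as one block: 8! placements × 3! orders within the block = 40320·6 = 241920.
Probability = 241920/3628800 = 1/15.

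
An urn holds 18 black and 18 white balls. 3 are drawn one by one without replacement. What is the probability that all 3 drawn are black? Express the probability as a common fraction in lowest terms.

Multiply the conditional probabilities at each draw: 18/36 · 17/35 · 16/34 = 4896/42840 = 4/35.

4/35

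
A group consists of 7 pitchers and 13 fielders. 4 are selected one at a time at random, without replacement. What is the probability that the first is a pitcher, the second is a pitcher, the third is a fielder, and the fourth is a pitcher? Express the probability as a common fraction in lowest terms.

91/3876

Multiply the conditional probabilities at each draw: 7/20 · 6/19 · 13/18 · 5/17 = 2730/116280 = 91/3876.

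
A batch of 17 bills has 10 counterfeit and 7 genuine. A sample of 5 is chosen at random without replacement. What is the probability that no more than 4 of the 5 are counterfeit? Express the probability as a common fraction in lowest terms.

212/221

Total selections: C(17,5) = 6188.
The complement is exactly 5 counterfeit: C(10,5)·C(7,0) = 252.
Probability = 1 − 252/6188 = 5936/6188 = 212/221.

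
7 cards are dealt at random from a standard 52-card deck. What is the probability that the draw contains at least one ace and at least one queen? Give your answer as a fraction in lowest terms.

There are C(52,7) = 133784560 possible draws.
By inclusion-exclusion on the complements, draws missing all aces or all queens: C(48,7) + C(48,7) − C(44,7) = 73629072 + 73629072 − 38320568 = 108937576.
So draws with at least one of each: 133784560 − 108937576 = 24846984, probability 24846984/133784560 = 3105873/16723070.

3105873/16723070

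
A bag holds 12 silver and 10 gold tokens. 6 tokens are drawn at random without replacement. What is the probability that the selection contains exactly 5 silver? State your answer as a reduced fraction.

240/2261

The sample space is all 6-subsets of the 22: C(22,6) = 74613.
Selections with exactly 5 silver: choose 5 of the 12 silver and 1 of the 10 gold, C(12,5)·C(10,1) = 792·10 = 7920.
Probability = 7920/74613 = 240/2261.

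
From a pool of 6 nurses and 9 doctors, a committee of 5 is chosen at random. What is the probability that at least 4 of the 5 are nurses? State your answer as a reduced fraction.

47/1001

There are C(15,5) = 3003 ways to choose the 5.
Favorable selections (at least 4 nurses): C(6,4)·C(9,1) + C(6,5)·C(9,0) = 135 + 6 = 141.
Probability = 141/3003 = 47/1001.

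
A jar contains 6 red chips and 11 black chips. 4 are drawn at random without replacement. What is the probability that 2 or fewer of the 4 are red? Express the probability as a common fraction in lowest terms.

Total selections: C(17,4) = 2380.
Count the complement (more than 2 red): C(6,3)·C(11,1) + C(6,4)·C(11,0) = 220 + 15 = 235.
Probability = 1 − 235/2380 = 2145/2380 = 429/476.

429/476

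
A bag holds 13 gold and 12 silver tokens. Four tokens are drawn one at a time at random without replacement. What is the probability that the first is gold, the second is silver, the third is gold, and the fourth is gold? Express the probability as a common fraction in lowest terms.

Multiply the conditional probabilities at each draw: 13/25 · 12/24 · 12/23 · 11/22 = 20592/303600 = 39/575.

39/575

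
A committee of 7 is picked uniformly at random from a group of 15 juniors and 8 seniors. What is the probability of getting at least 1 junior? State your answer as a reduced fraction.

245149/245157

There are C(23,7) = 245157 ways to choose the 7.
The complement is all 7 are seniors: C(8,7) = 8.
Probability = 1 − 8/245157 = 245149/245157.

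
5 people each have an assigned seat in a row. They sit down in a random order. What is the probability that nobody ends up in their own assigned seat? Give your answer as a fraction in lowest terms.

11/30

There are 5! = 120 seatings.
By inclusion-exclusion, seatings with no fixed points: C(5,0)·5! − C(5,1)·4! + C(5,2)·3! − C(5,3)·2! + C(5,4)·1! − C(5,5)·0! = 44.
Probability = 44/120 = 11/30.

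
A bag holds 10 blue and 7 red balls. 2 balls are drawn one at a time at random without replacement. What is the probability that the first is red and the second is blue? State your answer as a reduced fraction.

Multiply the conditional probabilities at each draw: 7/17 · 10/16 = 70/272 = 35/136.

35/136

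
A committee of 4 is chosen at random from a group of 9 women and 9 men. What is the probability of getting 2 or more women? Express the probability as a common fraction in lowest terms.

There are C(18,4) = 3060 ways to choose the 4.
Count the complement (fewer than 2 women): C(9,0)·C(9,4) + C(9,1)·C(9,3) = 126 + 756 = 882.
Probability = 1 − 882/3060 = 2178/3060 = 121/170.

121/170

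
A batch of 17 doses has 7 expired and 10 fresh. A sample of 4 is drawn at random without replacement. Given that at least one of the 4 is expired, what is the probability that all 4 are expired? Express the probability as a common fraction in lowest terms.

1/62

Work in counts. Selections with at least one expired: C(17,4) − C(10,4) = 2380 − 210 = 2170.
Of those, selections where all 4 are expired: C(7,4) = 35.
Conditional probability = 35/2170 = 1/62.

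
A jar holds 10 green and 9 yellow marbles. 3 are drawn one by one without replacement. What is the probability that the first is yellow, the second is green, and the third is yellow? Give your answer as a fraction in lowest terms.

40/323

Multiply the conditional probabilities at each draw: 9/19 · 10/18 · 8/17 = 720/5814 = 40/323.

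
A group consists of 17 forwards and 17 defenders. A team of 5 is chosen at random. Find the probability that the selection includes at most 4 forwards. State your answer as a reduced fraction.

4001/4092

Total selections: C(34,5) = 278256.
The complement is exactly 5 forwards: C(17,5)·C(17,0) = 6188.
Probability = 1 − 6188/278256 = 272068/278256 = 4001/4092.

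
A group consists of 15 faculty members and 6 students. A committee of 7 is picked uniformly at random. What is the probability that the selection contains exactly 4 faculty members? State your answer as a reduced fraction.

455/1938

Total number of selections: C(21,7) = 116280.
Selections with exactly 4 faculty members: choose 4 of the 15 faculty members and 3 of the 6 students, C(15,4)·C(6,3) = 1365·20 = 27300.
Probability = 27300/116280 = 455/1938.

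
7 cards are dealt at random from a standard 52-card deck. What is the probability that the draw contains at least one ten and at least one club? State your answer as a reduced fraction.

53122231/133784560

There are C(52,7) = 133784560 possible draws.
By inclusion-exclusion on the complements, draws missing all tens or all clubs: C(48,7) + C(39,7) − C(36,7) = 73629072 + 15380937 − 8347680 = 80662329.
So draws with at least one of each: 133784560 − 80662329 = 53122231, probability 53122231/133784560.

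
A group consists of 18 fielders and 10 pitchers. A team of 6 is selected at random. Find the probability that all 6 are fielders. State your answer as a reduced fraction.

There are C(28,6) = 376740 possible selections.
Selections with all fielders: C(18,6) = 18564.
Probability = 18564/376740 = 17/345.

17/345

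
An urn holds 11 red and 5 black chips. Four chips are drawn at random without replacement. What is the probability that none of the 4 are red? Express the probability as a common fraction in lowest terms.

1/364

There are C(16,4) = 1820 possible selections.
Selections with no red (all black): C(5,4) = 5.
Probability = 5/1820 = 1/364.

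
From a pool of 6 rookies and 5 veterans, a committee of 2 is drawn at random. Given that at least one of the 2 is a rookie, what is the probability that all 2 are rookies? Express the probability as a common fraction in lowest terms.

Work in counts. Selections with at least one rookie: C(11,2) − C(5,2) = 55 − 10 = 45.
Of those, selections where all 2 are rookies: C(6,2) = 15.
Conditional probability = 15/45 = 1/3.

1/3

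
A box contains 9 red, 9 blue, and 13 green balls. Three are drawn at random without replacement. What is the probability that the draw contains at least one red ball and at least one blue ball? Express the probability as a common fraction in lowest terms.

There are C(31,3) = 4495 possible draws.
By inclusion-exclusion on the complements, draws missing all red or all blue: C(22,3) + C(22,3) − C(13,3) = 1540 + 1540 − 286 = 2794.
So draws with at least one of each: 4495 − 2794 = 1701, probability 1701/4495.

1701/4495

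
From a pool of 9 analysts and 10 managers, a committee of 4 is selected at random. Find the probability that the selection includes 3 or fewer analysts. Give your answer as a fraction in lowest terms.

There are C(19,4) = 3876 ways to choose the 4.
The complement is exactly 4 analysts: C(9,4)·C(10,0) = 126.
Probability = 1 − 126/3876 = 3750/3876 = 625/646.

625/646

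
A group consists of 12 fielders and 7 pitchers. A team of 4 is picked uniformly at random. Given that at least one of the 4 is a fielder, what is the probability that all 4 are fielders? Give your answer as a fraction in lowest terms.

495/3841

Work in counts. Selections with at least one fielder: C(19,4) − C(7,4) = 3876 − 35 = 3841.
Of those, selections where all 4 are fielders: C(12,4) = 495.
Conditional probability = 495/3841.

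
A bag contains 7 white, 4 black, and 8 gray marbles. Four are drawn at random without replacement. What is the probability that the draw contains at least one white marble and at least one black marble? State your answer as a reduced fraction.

1043/1938

There are C(19,4) = 3876 possible draws.
By inclusion-exclusion on the complements, draws missing all white or all black: C(12,4) + C(15,4) − C(8,4) = 495 + 1365 − 70 = 1790.
So draws with at least one of each: 3876 − 1790 = 2086, probability 2086/3876 = 1043/1938.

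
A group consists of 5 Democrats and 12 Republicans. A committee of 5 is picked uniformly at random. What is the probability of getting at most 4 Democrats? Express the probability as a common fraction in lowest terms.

6187/6188

Total selections: C(17,5) = 6188.
Favorable selections (at most 4 Democrats): C(5,0)·C(12,5) + C(5,1)·C(12,4) + C(5,2)·C(12,3) + C(5,3)·C(12,2) + C(5,4)·C(12,1) = 792 + 2475 + 2200 + 660 + 60 = 6187.
Probability = 6187/6188.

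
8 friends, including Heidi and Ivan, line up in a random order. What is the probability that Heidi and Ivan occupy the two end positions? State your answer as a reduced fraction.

There are 8! = 40320 arrangements.
Place Heidi and Ivan at the ends in 2 ways, arrange the remaining 6 in 6! = 720 ways: 2·720 = 1440.
Probability = 1440/40320 = 1/28.

1/28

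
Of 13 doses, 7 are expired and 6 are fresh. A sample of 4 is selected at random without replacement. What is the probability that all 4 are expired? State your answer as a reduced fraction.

7/143

There are C(13,4) = 715 possible selections.
Selections with all expired: C(7,4) = 35.
Probability = 35/715 = 7/143.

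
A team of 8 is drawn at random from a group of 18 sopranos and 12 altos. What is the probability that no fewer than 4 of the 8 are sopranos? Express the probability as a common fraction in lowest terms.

112234/130065

Total selections: C(30,8) = 5852925.
Count the complement (fewer than 4 sopranos): C(18,0)·C(12,8) + C(18,1)·C(12,7) + C(18,2)·C(12,6) + C(18,3)·C(12,5) = 495 + 14256 + 141372 + 646272 = 802395.
Probability = 1 − 802395/5852925 = 5050530/5852925 = 112234/130065.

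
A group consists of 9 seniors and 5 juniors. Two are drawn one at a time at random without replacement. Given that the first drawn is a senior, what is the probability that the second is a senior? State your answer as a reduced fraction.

8/13

After removing one senior, 13 remain: 8 seniors and 5 juniors.
So the probability the next is a senior is 8/13.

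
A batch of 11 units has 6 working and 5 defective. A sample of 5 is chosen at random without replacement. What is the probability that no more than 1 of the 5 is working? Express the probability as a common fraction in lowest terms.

There are C(11,5) = 462 ways to choose the 5.
Favorable selections (no more than 1 working): C(6,0)·C(5,5) + C(6,1)·C(5,4) = 1 + 30 = 31.
Probability = 31/462.

31/462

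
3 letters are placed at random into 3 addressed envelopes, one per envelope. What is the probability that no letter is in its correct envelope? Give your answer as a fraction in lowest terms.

There are 3! = 6 assignments.
By inclusion-exclusion, assignments with no fixed points: C(3,0)·3! − C(3,1)·2! + C(3,2)·1! − C(3,3)·0! = 2.
Probability = 2/6 = 1/3.

1/3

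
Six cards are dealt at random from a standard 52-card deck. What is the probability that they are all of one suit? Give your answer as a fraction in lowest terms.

66/195755

There are C(52,6) = 20358520 possible 6-card hands.
Hands of one suit: 4 suits × C(13,6) = 4·1716 = 6864.
Probability = 6864/20358520 = 66/195755.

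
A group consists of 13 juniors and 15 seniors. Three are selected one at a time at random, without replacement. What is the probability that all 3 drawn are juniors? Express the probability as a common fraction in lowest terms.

Multiply the conditional probabilities at each draw: 13/28 · 12/27 · 11/26 = 1716/19656 = 11/126.

11/126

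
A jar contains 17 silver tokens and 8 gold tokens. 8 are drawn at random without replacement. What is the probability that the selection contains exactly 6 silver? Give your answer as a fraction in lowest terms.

Total number of selections: C(25,8) = 1081575.
Selections with exactly 6 silver: choose 6 of the 17 silver and 2 of the 8 gold, C(17,6)·C(8,2) = 12376·28 = 346528.
Probability = 346528/1081575.

346528/1081575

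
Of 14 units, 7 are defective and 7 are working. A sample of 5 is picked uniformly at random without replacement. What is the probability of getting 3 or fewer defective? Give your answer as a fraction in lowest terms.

124/143

There are C(14,5) = 2002 ways to choose the 5.
Favorable selections (3 or fewer defective): C(7,0)·C(7,5) + C(7,1)·C(7,4) + C(7,2)·C(7,3) + C(7,3)·C(7,2) = 21 + 245 + 735 + 735 = 1736.
Probability = 1736/2002 = 124/143.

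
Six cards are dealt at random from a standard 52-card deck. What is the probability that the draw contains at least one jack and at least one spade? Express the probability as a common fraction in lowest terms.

6772177/20358520

There are C(52,6) = 20358520 possible draws.
By inclusion-exclusion on the complements, draws missing all jacks or all spades: C(48,6) + C(39,6) − C(36,6) = 12271512 + 3262623 − 1947792 = 13586343.
So draws with at least one of each: 20358520 − 13586343 = 6772177, probability 6772177/20358520.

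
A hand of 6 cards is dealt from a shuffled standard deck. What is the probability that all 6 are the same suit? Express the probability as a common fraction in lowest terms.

There are C(52,6) = 20358520 possible 6-card hands.
Hands of one suit: 4 suits × C(13,6) = 4·1716 = 6864.
Probability = 6864/20358520 = 66/195755.

66/195755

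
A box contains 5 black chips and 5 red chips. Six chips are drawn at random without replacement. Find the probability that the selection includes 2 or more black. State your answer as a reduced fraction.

41/42

There are C(10,6) = 210 ways to choose the 6.
The complement is exactly 1 black: C(5,1)·C(5,5) = 5.
Probability = 1 − 5/210 = 205/210 = 41/42.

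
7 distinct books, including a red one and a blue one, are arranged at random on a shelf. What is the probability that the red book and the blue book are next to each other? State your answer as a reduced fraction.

There are 7! = 5040 arrangements.
Treat the red book and the blue book as a block: 6! arrangements of the blocks × 2 orders within the block = 2·720 = 1440.
Probability = 1440/5040 = 2/7.

2/7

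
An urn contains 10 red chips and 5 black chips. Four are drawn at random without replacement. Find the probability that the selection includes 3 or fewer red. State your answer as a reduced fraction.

There are C(15,4) = 1365 ways to choose the 4.
Favorable selections (3 or fewer red): C(10,0)·C(5,4) + C(10,1)·C(5,3) + C(10,2)·C(5,2) + C(10,3)·C(5,1) = 5 + 100 + 450 + 600 = 1155.
Probability = 1155/1365 = 11/13.

11/13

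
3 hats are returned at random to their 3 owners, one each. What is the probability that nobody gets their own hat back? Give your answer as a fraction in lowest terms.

There are 3! = 6 assignments.
By inclusion-exclusion, assignments with no fixed points: C(3,0)·3! − C(3,1)·2! + C(3,2)·1! − C(3,3)·0! = 2.
Probability = 2/6 = 1/3.

1/3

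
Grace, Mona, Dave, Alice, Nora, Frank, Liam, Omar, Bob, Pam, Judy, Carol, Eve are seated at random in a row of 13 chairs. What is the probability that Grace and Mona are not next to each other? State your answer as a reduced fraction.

There are 13! = 6227020800 arrangements.
Arrangements with Grace and Mona adjacent: 2·12! = 958003200.
So not adjacent: 6227020800 − 958003200 = 5269017600, probability 5269017600/6227020800 = 11/13.

11/13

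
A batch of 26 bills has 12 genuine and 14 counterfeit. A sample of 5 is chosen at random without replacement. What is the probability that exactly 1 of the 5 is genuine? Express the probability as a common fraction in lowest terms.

There are C(26,5) = 65780 ways to choose 5 from 26.
Selections with exactly 1 genuine: choose 1 of the 12 genuine and 4 of the 14 counterfeit, C(12,1)·C(14,4) = 12·1001 = 12012.
Probability = 12012/65780 = 21/115.

21/115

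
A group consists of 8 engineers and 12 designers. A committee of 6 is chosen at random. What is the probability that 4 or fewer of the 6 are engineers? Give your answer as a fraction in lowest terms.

There are C(20,6) = 38760 ways to choose the 6.
Favorable selections (4 or fewer engineers): C(8,0)·C(12,6) + C(8,1)·C(12,5) + C(8,2)·C(12,4) + C(8,3)·C(12,3) + C(8,4)·C(12,2) = 924 + 6336 + 13860 + 12320 + 4620 = 38060.
Probability = 38060/38760 = 1903/1938.

1903/1938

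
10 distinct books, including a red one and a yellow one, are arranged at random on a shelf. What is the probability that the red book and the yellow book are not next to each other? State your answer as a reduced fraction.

4/5

There are 10! = 3628800 arrangements.
Arrangements with the red book and the yellow book adjacent: 2·9! = 725760.
So not adjacent: 3628800 − 725760 = 2903040, probability 2903040/3628800 = 4/5.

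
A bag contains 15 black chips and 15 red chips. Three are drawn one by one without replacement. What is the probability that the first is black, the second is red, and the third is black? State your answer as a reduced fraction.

Multiply the conditional probabilities at each draw: 15/30 · 15/29 · 14/28 = 3150/24360 = 15/116.

15/116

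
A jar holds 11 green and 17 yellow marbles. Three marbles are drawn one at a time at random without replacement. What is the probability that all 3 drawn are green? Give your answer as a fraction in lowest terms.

Multiply the conditional probabilities at each draw: 11/28 · 10/27 · 9/26 = 990/19656 = 55/1092.

55/1092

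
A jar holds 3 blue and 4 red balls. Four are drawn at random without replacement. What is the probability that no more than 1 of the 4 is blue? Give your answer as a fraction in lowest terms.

13/35

There are C(7,4) = 35 ways to choose the 4.
Favorable selections (no more than 1 blue): C(3,0)·C(4,4) + C(3,1)·C(4,3) = 1 + 12 = 13.
Probability = 13/35.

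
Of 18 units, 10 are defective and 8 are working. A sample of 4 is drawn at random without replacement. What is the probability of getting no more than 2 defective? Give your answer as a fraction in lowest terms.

21/34

There are C(18,4) = 3060 ways to choose the 4.
Count the complement (more than 2 defective): C(10,3)·C(8,1) + C(10,4)·C(8,0) = 960 + 210 = 1170.
Probability = 1 − 1170/3060 = 1890/3060 = 21/34.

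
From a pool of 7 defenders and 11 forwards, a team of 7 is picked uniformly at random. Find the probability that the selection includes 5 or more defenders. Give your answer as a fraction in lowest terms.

There are C(18,7) = 31824 ways to choose the 7.
Favorable selections (5 or more defenders): C(7,5)·C(11,2) + C(7,6)·C(11,1) + C(7,7)·C(11,0) = 1155 + 77 + 1 = 1233.
Probability = 1233/31824 = 137/3536.

137/3536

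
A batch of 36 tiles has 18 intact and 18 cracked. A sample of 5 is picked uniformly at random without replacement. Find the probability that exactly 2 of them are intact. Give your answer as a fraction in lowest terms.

The sample space is all 5-subsets of the 36: C(36,5) = 376992.
Selections with exactly 2 intact: choose 2 of the 18 intact and 3 of the 18 cracked, C(18,2)·C(18,3) = 153·816 = 124848.
Probability = 124848/376992 = 51/154.

51/154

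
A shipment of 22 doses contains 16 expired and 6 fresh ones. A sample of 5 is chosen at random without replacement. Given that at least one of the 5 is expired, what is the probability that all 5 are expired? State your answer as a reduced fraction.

Work in counts. Selections with at least one expired: C(22,5) − C(6,5) = 26334 − 6 = 26328.
Of those, selections where all 5 are expired: C(16,5) = 4368.
Conditional probability = 4368/26328 = 182/1097.

182/1097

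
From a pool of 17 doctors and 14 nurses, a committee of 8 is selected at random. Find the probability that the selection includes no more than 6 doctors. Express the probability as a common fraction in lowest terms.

584011/606825

Total selections: C(31,8) = 7888725.
Count the complement (more than 6 doctors): C(17,7)·C(14,1) + C(17,8)·C(14,0) = 272272 + 24310 = 296582.
Probability = 1 − 296582/7888725 = 7592143/7888725 = 584011/606825.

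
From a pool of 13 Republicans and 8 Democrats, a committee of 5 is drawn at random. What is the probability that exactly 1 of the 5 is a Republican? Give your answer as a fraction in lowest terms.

Total number of selections: C(21,5) = 20349.
Selections with exactly 1 Republican: choose 1 of the 13 Republicans and 4 of the 8 Democrats, C(13,1)·C(8,4) = 13·70 = 910.
Probability = 910/20349 = 130/2907.

130/2907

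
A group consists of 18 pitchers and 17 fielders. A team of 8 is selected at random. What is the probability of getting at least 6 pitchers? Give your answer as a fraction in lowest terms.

2613/19778

Total selections: C(35,8) = 23535820.
Favorable selections (at least 6 pitchers): C(18,6)·C(17,2) + C(18,7)·C(17,1) + C(18,8)·C(17,0) = 2524704 + 541008 + 43758 = 3109470.
Probability = 3109470/23535820 = 2613/19778.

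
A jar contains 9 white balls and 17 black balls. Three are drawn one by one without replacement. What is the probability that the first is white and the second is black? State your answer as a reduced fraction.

153/650

Multiply the conditional probabilities at each draw: 9/26 · 17/25 = 153/650.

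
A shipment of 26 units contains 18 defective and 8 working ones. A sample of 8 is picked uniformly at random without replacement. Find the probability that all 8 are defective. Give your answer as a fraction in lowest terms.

There are C(26,8) = 1562275 possible selections.
Selections with all defective: C(18,8) = 43758.
Probability = 43758/1562275 = 306/10925.

306/10925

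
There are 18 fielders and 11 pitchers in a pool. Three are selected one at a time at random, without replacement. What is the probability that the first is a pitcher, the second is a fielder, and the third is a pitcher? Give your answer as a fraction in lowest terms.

Multiply the conditional probabilities at each draw: 11/29 · 18/28 · 10/27 = 1980/21924 = 55/609.

55/609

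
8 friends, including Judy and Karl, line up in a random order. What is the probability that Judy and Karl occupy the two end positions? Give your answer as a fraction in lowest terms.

There are 8! = 40320 arrangements.
Place Judy and Karl at the ends in 2 ways, arrange the remaining 6 in 6! = 720 ways: 2·720 = 1440.
Probability = 1440/40320 = 1/28.

1/28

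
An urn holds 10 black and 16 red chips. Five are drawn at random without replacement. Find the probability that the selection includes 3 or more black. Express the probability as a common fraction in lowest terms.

There are C(26,5) = 65780 ways to choose the 5.
Favorable selections (3 or more black): C(10,3)·C(16,2) + C(10,4)·C(16,1) + C(10,5)·C(16,0) = 14400 + 3360 + 252 = 18012.
Probability = 18012/65780 = 4503/16445.

4503/16445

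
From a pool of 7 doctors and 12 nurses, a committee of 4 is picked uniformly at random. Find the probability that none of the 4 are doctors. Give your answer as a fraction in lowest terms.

There are C(19,4) = 3876 possible selections.
Selections with no doctors (all nurses): C(12,4) = 495.
Probability = 495/3876 = 165/1292.

165/1292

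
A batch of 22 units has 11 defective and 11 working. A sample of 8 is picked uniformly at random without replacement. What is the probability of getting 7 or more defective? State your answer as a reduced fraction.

23/1938

There are C(22,8) = 319770 ways to choose the 8.
Favorable selections (7 or more defective): C(11,7)·C(11,1) + C(11,8)·C(11,0) = 3630 + 165 = 3795.
Probability = 3795/319770 = 23/1938.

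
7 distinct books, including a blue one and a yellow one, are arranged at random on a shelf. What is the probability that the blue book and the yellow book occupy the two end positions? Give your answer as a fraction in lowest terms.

There are 7! = 5040 arrangements.
Place the blue book and the yellow book at the ends in 2 ways, arrange the remaining 5 in 5! = 120 ways: 2·120 = 240.
Probability = 240/5040 = 1/21.

1/21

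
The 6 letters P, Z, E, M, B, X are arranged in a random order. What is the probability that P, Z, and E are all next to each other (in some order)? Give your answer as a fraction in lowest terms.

There are 6! = 720 arrangements.
Treat the three as one block: 4! placements × 3! orders within the block = 24·6 = 144.
Probability = 144/720 = 1/5.

1/5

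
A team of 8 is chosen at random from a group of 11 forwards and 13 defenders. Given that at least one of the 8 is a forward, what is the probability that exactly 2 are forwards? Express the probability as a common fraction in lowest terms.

715/5562

Work in counts. Selections with at least one forward: C(24,8) − C(13,8) = 735471 − 1287 = 734184.
Of those, selections where exactly 2 are forwards: C(11,2)·C(13,6) = 55·1716 = 94380.
Conditional probability = 94380/734184 = 715/5562.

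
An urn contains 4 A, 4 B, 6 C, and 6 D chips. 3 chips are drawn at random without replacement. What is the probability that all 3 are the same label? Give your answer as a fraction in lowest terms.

4/95

There are C(20,3) = 1140 ways to draw 3 chips.
All same label: C(4,3) + C(4,3) + C(6,3) + C(6,3) = 4 + 4 + 20 + 20 = 48.
Probability = 48/1140 = 4/95.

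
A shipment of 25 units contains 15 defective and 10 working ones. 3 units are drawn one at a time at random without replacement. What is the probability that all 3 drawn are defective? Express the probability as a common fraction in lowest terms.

Multiply the conditional probabilities at each draw: 15/25 · 14/24 · 13/23 = 2730/13800 = 91/460.

91/460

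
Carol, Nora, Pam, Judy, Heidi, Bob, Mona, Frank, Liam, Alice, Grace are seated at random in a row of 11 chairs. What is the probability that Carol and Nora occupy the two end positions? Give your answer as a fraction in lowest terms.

There are 11! = 39916800 arrangements.
Place Carol and Nora at the ends in 2 ways, arrange the remaining 9 in 9! = 362880 ways: 2·362880 = 725760.
Probability = 725760/39916800 = 1/55.

1/55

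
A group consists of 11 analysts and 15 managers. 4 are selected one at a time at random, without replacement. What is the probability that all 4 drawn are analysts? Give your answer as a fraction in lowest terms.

33/1495

Multiply the conditional probabilities at each draw: 11/26 · 10/25 · 9/24 · 8/23 = 7920/358800 = 33/1495.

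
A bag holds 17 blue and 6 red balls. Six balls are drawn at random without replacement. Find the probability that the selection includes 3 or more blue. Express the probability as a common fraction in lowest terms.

98804/100947

Total selections: C(23,6) = 100947.
Count the complement (fewer than 3 blue): C(17,0)·C(6,6) + C(17,1)·C(6,5) + C(17,2)·C(6,4) = 1 + 102 + 2040 = 2143.
Probability = 1 − 2143/100947 = 98804/100947.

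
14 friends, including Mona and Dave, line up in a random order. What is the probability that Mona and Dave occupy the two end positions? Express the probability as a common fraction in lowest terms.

There are 14! = 87178291200 arrangements.
Place Mona and Dave at the ends in 2 ways, arrange the remaining 12 in 12! = 479001600 ways: 2·479001600 = 958003200.
Probability = 958003200/87178291200 = 1/91.

1/91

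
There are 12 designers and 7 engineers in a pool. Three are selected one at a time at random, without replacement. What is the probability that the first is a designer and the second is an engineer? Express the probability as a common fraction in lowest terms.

Multiply the conditional probabilities at each draw: 12/19 · 7/18 = 84/342 = 14/57.

14/57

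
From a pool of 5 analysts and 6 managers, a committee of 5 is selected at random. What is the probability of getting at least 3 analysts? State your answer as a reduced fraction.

There are C(11,5) = 462 ways to choose the 5.
Favorable selections (at least 3 analysts): C(5,3)·C(6,2) + C(5,4)·C(6,1) + C(5,5)·C(6,0) = 150 + 30 + 1 = 181.
Probability = 181/462.

181/462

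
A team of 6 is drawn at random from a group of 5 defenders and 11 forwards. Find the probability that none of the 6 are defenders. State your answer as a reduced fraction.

There are C(16,6) = 8008 possible selections.
Selections with no defenders (all forwards): C(11,6) = 462.
Probability = 462/8008 = 3/52.

3/52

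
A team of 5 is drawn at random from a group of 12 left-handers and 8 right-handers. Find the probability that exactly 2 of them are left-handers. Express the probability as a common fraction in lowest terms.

77/323

There are C(20,5) = 15504 ways to choose 5 from 20.
Selections with exactly 2 left-handers: choose 2 of the 12 left-handers and 3 of the 8 right-handers, C(12,2)·C(8,3) = 66·56 = 3696.
Probability = 3696/15504 = 77/323.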